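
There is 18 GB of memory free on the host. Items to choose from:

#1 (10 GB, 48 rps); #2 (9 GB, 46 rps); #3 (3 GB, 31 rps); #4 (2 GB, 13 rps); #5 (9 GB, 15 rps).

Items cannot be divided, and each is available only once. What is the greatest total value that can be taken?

Check high-value combinations within 18 GB:
- #1+#3+#4: memory 10+3+2=15, value 48+31+13=92
- #2+#3+#4: memory 9+3+2=14, value 46+31+13=90
- #1+#3: memory 10+3=13, value 48+31=79
- #2+#3: memory 9+3=12, value 46+31=77
- #1+#4: memory 10+2=12, value 48+13=61
Best: 92 rps.

92 rps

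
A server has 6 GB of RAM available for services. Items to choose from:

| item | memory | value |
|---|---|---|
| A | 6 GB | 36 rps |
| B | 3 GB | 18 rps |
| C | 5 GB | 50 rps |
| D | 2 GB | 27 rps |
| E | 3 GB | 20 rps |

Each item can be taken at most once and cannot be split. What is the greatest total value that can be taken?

This is a 0/1 knapsack; check combinations near the capacity.
- C: memory 5, value 50
- D+E: memory 2+3=5, value 27+20=47
- B+D: memory 3+2=5, value 18+27=45
- B+E: memory 3+3=6, value 18+20=38
Best: 50 rps.

50 rps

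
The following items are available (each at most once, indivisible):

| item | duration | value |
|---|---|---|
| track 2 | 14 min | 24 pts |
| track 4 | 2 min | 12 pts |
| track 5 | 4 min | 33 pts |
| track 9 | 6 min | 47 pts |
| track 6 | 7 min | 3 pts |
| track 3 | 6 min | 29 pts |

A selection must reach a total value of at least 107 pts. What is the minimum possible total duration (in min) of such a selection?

Subsets with value ≥ 107, sorted by total duration:
- track 5+track 9+track 3: duration 16, value 109
- track 4+track 5+track 9+track 3: duration 18, value 121
- track 5+track 9+track 6+track 3: duration 23, value 112
- track 4+track 5+track 9+track 6+track 3: duration 25, value 124
Minimum duration: 16 min.

16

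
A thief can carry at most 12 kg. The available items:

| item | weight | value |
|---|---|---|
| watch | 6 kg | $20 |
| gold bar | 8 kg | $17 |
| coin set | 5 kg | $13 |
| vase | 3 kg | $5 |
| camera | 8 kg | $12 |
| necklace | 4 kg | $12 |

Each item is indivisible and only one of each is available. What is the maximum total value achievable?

This is a 0/1 knapsack; check combinations near the capacity.
- watch+coin set: weight 6+5=11, value 20+13=33
- watch+necklace: weight 6+4=10, value 20+12=32
- coin set+vase+necklace: weight 5+3+4=12, value 13+5+12=30
Best: $33.

$33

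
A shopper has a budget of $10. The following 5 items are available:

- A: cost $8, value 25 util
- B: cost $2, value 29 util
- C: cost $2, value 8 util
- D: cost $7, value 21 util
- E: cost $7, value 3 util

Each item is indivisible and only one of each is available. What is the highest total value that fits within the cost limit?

54 util

Check high-value combinations within $10:
- A+B: cost 8+2=10, value 25+29=54
- B+D: cost 2+7=9, value 29+21=50
- B+C: cost 2+2=4, value 29+8=37
Best: 54 util.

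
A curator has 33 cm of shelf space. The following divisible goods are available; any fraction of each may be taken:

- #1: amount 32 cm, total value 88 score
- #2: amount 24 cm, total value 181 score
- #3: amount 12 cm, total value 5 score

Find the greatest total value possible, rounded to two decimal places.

Take in order of value per unit:
- #2 (181/24 per unit): all 24 → value 181, running total 181.00
- #1 (88/32 per unit): 9 of 32 → value 9×88/32 = 24.7500, running total 205.75
Total 205.75.

205.75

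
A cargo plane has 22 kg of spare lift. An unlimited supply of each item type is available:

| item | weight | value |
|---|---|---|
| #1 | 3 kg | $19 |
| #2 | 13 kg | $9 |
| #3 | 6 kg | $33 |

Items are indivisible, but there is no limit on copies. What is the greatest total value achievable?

Best value-per-unit is #1 at 19/3, and filling with it alone uses weight 7×3=21. No mix of the others beats 7×19 = 133.

$133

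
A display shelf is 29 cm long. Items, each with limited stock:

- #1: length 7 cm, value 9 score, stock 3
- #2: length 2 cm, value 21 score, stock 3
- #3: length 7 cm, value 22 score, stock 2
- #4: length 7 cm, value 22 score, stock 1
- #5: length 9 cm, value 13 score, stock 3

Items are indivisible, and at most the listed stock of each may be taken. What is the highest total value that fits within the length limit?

129 score

Best selections within length 29 and stock limits:
- 3×#2 + 2×#3 + 1×#4: length 27, value 129
- 3×#2 + 1×#3 + 1×#4 + 1×#5: length 29, value 120
- 3×#2 + 2×#3 + 1×#5: length 29, value 120
Best: 129 score.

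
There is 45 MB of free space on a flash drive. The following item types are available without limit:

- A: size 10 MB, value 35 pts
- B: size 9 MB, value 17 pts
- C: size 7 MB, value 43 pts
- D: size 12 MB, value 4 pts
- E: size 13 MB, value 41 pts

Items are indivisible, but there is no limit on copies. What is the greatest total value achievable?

Best value-per-unit is C at 43/7, and filling with it alone uses size 6×7=42. No mix of the others beats 6×43 = 258.

258 pts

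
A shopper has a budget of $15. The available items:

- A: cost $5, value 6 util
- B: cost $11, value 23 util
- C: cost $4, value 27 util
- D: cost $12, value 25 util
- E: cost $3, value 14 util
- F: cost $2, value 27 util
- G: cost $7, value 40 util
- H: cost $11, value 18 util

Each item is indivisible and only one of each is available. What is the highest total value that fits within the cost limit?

Check high-value combinations within $15:
- C+F+G: cost 4+2+7=13, value 27+27+40=94
- E+F+G: cost 3+2+7=12, value 14+27+40=81
- C+E+G: cost 4+3+7=14, value 27+14+40=81
Best: 94 util.

94 util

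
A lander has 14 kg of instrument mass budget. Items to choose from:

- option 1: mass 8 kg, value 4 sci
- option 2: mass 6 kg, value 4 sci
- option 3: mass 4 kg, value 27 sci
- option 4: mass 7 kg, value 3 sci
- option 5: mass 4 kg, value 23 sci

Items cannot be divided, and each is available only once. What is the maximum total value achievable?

54 sci

This is a 0/1 knapsack; check combinations near the capacity.
- option 2+option 3+option 5: mass 6+4+4=14, value 4+27+23=54
- option 3+option 5: mass 4+4=8, value 27+23=50
- option 2+option 3: mass 6+4=10, value 4+27=31
- option 1+option 3: mass 8+4=12, value 4+27=31
Best: 54 sci.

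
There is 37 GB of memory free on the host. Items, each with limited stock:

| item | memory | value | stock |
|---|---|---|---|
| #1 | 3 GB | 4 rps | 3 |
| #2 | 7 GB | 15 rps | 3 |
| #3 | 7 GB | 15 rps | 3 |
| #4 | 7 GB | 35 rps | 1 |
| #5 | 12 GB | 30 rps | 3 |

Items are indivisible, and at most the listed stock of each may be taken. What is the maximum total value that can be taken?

103 rps

Best selections within memory 37 and stock limits:
- 2×#1 + 1×#4 + 2×#5: memory 37, value 103
- 1×#1 + 1×#4 + 2×#5: memory 34, value 99
- 1×#1 + 2×#3 + 1×#4 + 1×#5: memory 36, value 99
Best: 103 rps.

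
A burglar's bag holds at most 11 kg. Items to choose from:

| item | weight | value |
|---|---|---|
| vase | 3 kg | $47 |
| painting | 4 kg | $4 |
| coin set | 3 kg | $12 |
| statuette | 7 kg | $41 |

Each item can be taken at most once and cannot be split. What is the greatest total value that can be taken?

Check high-value combinations within 11 kg:
- vase+statuette: weight 3+7=10, value 47+41=88
- vase+painting+coin set: weight 3+4+3=10, value 47+4+12=63
- vase+coin set: weight 3+3=6, value 47+12=59
Best: $88.

$88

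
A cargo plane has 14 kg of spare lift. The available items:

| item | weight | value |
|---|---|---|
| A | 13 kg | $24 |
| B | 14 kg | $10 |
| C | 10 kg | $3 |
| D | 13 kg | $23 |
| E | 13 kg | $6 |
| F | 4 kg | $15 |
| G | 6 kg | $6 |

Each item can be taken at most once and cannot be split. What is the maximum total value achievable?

$24

Check high-value combinations within 14 kg:
- A: weight 13, value 24
- D: weight 13, value 23
- F+G: weight 4+6=10, value 15+6=21
- C+F: weight 10+4=14, value 3+15=18
Best: $24.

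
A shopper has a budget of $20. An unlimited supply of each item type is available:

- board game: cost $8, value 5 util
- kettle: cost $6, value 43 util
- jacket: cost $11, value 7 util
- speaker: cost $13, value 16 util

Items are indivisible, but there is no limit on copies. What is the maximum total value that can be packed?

Best value-per-unit is kettle at 43/6, and filling with it alone uses cost 3×6=18. No mix of the others beats 3×43 = 129.

129 util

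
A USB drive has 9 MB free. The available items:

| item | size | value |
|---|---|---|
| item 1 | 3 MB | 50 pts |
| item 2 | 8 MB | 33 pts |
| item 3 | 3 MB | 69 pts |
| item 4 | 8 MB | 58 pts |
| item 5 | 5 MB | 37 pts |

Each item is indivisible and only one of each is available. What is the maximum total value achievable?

119 pts

Check high-value combinations within 9 MB:
- item 1+item 3: size 3+3=6, value 50+69=119
- item 3+item 5: size 3+5=8, value 69+37=106
- item 1+item 5: size 3+5=8, value 50+37=87
- item 3: size 3, value 69
- item 4: size 8, value 58
Best: 119 pts.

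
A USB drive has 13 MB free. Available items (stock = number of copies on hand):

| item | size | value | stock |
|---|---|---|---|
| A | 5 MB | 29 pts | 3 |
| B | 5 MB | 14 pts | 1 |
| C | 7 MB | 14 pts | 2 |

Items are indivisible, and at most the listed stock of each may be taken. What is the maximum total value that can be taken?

58 pts

Top feasible selections:
- 2×A: size 10, value 58
- 1×A + 1×B: size 10, value 43
- 1×A + 1×C: size 12, value 43
Best: 58 pts.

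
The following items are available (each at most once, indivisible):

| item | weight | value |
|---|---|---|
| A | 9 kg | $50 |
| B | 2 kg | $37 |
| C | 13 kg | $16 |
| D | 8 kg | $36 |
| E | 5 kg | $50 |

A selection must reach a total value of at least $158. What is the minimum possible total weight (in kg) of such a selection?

24

Subsets with value ≥ 158, sorted by total weight:
- A+B+D+E: weight 24, value 173
- A+B+C+D+E: weight 37, value 189
Minimum weight: 24 kg.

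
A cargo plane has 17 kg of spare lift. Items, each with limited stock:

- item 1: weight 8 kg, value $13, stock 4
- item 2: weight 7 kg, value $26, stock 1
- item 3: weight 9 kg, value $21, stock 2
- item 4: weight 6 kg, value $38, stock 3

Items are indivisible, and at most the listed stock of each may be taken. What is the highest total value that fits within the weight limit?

$76

Best selections within weight 17 and stock limits:
- 2×item 4: weight 12, value 76
- 1×item 2 + 1×item 4: weight 13, value 64
- 1×item 3 + 1×item 4: weight 15, value 59
Best: $76.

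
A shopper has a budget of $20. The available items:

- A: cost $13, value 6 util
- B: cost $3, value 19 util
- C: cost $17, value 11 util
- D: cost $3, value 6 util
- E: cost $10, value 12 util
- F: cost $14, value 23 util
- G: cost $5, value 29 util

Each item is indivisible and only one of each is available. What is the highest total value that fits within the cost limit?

This is a 0/1 knapsack; check combinations near the capacity.
- B+E+G: cost 3+10+5=18, value 19+12+29=60
- B+D+G: cost 3+3+5=11, value 19+6+29=54
- F+G: cost 14+5=19, value 23+29=52
- B+G: cost 3+5=8, value 19+29=48
- B+D+F: cost 3+3+14=20, value 19+6+23=48
Best: 60 util.

60 util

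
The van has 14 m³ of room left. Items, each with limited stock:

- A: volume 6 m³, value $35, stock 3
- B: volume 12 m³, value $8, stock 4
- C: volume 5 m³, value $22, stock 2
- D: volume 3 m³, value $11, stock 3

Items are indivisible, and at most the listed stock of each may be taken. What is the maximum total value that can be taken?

$70

Top feasible selections:
- 2×A: volume 12, value 70
- 1×A + 1×C + 1×D: volume 14, value 68
- 1×A + 1×C: volume 11, value 57
- 1×A + 2×D: volume 12, value 57
Best: $70.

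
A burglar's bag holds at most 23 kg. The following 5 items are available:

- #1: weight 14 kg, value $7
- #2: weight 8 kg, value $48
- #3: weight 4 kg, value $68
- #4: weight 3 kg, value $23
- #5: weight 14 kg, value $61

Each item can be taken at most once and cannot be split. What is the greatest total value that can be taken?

Check high-value combinations within 23 kg:
- #3+#4+#5: weight 4+3+14=21, value 68+23+61=152
- #2+#3+#4: weight 8+4+3=15, value 48+68+23=139
- #3+#5: weight 4+14=18, value 68+61=129
- #2+#3: weight 8+4=12, value 48+68=116
Best: $152.

$152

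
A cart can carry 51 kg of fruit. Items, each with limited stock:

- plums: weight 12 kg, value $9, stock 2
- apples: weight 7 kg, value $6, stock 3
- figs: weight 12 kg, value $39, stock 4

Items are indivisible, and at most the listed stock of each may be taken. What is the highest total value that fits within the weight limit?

$156

Top feasible selections:
- 4×figs: weight 48, value 156
- 2×apples + 3×figs: weight 50, value 129
- 1×plums + 3×figs: weight 48, value 126
Best: $156.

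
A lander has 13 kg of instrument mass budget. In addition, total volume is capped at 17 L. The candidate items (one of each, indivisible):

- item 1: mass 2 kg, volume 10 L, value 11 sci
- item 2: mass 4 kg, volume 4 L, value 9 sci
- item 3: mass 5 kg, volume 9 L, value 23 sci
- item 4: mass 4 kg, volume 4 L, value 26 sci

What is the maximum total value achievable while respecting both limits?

58 sci

Feasible sets respecting both limits:
- item 2+item 3+item 4: mass 13, volume 17, value 58
- item 3+item 4: mass 9, volume 13, value 49
- item 1+item 4: mass 6, volume 14, value 37
Best: 58 sci.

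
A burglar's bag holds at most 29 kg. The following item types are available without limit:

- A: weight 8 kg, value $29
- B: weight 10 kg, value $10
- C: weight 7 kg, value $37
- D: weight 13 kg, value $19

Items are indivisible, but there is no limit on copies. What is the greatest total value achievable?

$148

Best value-per-unit is C at 37/7, and filling with it alone uses weight 4×7=28. No mix of the others beats 4×37 = 148.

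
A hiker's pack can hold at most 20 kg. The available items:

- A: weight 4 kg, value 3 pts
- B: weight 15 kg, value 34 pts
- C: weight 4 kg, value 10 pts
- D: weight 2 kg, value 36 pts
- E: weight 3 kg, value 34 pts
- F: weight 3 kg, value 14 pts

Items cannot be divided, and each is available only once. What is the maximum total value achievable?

104 pts

Check high-value combinations within 20 kg:
- B+D+E: weight 15+2+3=20, value 34+36+34=104
- A+C+D+E+F: weight 4+4+2+3+3=16, value 3+10+36+34+14=97
- C+D+E+F: weight 4+2+3+3=12, value 10+36+34+14=94
Best: 104 pts.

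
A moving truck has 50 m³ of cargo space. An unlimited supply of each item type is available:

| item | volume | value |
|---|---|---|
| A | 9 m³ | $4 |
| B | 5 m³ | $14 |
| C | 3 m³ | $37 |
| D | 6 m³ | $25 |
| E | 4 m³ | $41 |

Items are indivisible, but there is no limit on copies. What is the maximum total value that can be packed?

$600

Best value-per-unit is C at 37/3; filling with it alone gives 16×37 = 592.
Optimal mix: 14×C + 2×E → volume 50, value 600.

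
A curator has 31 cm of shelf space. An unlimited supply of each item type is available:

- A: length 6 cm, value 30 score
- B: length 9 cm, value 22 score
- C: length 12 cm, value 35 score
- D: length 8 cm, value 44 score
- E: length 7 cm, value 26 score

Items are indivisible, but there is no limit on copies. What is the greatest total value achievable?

162 score

Best value-per-unit is D at 44/8; filling with it alone gives 3×44 = 132.
Optimal mix: 1×A + 3×D → length 30, value 162.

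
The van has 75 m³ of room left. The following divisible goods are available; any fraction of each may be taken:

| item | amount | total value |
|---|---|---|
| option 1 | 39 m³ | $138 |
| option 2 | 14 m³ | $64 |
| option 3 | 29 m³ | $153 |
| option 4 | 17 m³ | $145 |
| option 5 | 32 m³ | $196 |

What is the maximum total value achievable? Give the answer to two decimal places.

Take in order of value per unit:
- option 4 (145/17 per unit): all 17 → value 145, running total 145.00
- option 5 (196/32 per unit): all 32 → value 196, running total 341.00
- option 3 (153/29 per unit): 26 of 29 → value 26×153/29 = 137.1724, running total 478.17
Total 478.17.

478.17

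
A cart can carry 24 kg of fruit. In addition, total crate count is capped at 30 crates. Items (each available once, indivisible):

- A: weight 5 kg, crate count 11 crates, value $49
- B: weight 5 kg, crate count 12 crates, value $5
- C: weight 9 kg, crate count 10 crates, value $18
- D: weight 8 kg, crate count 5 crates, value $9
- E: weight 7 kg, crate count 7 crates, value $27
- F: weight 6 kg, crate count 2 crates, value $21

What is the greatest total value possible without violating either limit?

Feasible sets respecting both limits:
- A+E+F: weight 18, crate count 20, value 97
- A+C+E: weight 21, crate count 28, value 94
- A+C+F: weight 20, crate count 23, value 88
- A+D+E: weight 20, crate count 23, value 85
Best: $97.

$97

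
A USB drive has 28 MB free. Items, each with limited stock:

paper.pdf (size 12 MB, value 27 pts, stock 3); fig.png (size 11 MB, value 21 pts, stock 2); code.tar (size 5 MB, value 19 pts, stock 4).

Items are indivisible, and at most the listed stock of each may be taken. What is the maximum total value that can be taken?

84 pts

Top feasible selections:
- 1×paper.pdf + 3×code.tar: size 27, value 84
- 1×fig.png + 3×code.tar: size 26, value 78
- 4×code.tar: size 20, value 76
- 1×paper.pdf + 1×fig.png + 1×code.tar: size 28, value 67
Best: 84 pts.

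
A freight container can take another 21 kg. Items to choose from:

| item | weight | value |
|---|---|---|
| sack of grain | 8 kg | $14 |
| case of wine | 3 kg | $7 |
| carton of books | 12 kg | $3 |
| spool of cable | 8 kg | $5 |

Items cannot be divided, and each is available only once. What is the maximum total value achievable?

$26

Check high-value combinations within 21 kg:
- sack of grain+case of wine+spool of cable: weight 8+3+8=19, value 14+7+5=26
- sack of grain+case of wine: weight 8+3=11, value 14+7=21
- sack of grain+spool of cable: weight 8+8=16, value 14+5=19
- sack of grain+carton of books: weight 8+12=20, value 14+3=17
- sack of grain: weight 8, value 14
Best: $26.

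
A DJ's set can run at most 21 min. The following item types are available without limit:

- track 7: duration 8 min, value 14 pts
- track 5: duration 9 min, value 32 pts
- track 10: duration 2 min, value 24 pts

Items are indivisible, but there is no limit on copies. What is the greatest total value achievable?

Best value-per-unit is track 10 at 24/2, and filling with it alone uses duration 10×2=20. No mix of the others beats 10×24 = 240.

240 pts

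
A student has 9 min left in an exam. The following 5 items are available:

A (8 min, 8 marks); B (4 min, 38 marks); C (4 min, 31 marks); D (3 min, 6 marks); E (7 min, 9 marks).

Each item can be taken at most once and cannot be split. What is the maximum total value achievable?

69 marks

This is a 0/1 knapsack; check combinations near the capacity.
- B+C: time 4+4=8, value 38+31=69
- B+D: time 4+3=7, value 38+6=44
- B: time 4, value 38
Best: 69 marks.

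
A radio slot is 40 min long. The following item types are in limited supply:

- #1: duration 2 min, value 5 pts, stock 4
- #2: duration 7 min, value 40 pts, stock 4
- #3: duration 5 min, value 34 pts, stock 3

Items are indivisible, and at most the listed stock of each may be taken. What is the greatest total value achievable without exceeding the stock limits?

Top feasible selections:
- 1×#1 + 4×#2 + 2×#3: duration 40, value 233
- 2×#1 + 3×#2 + 3×#3: duration 40, value 232
- 4×#2 + 2×#3: duration 38, value 228
- 1×#1 + 3×#2 + 3×#3: duration 38, value 227
Best: 233 pts.

233 pts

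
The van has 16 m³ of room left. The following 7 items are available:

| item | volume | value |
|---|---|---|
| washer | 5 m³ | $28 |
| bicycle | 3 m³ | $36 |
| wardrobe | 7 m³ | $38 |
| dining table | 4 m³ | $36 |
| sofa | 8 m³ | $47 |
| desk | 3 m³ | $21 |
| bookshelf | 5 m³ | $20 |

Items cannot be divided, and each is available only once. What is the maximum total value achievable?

$121

Check high-value combinations within 16 m³:
- washer+bicycle+dining table+desk: volume 5+3+4+3=15, value 28+36+36+21=121
- bicycle+dining table+sofa: volume 3+4+8=15, value 36+36+47=119
- bicycle+dining table+desk+bookshelf: volume 3+4+3+5=15, value 36+36+21+20=113
- washer+bicycle+sofa: volume 5+3+8=16, value 28+36+47=111
Best: $121.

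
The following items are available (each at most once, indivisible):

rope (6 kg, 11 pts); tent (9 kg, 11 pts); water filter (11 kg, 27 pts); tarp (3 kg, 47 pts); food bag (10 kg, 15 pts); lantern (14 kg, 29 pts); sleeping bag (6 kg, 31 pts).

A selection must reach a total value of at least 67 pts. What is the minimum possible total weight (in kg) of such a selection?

Subsets with value ≥ 67, sorted by total weight:
- tarp+sleeping bag: weight 9, value 78
- water filter+tarp: weight 14, value 74
Minimum weight: 9 kg.

9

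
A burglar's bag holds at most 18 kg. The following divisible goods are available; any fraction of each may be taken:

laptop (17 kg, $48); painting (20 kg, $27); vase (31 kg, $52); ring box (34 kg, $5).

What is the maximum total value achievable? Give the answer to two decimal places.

49.68

Take in order of value per unit:
- laptop (48/17 per unit): all 17 → value 48, running total 48.00
- vase (52/31 per unit): 1 of 31 → value 1×52/31 = 1.6774, running total 49.68
Total 49.68.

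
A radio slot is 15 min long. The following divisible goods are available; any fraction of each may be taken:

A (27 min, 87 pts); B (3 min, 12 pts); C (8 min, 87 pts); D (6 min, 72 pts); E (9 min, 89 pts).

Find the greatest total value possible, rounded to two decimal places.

168.89

Take in order of value per unit:
- D (72/6 per unit): all 6 → value 72, running total 72.00
- C (87/8 per unit): all 8 → value 87, running total 159.00
- E (89/9 per unit): 1 of 9 → value 1×89/9 = 9.8889, running total 168.89
Total 168.89.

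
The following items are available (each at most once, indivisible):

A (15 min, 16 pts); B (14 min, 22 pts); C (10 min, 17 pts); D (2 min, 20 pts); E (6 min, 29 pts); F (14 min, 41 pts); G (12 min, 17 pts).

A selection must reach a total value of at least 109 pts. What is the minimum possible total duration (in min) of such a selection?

Subsets with value ≥ 109, sorted by total duration:
- B+D+E+F: duration 36, value 112
- C+D+E+F+G: duration 44, value 124
Minimum duration: 36 min.

36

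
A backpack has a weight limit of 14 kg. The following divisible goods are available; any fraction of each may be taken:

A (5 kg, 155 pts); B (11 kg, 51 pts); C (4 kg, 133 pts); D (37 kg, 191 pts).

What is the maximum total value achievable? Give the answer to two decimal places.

313.81

Take in order of value per unit:
- C (133/4 per unit): all 4 → value 133, running total 133.00
- A (155/5 per unit): all 5 → value 155, running total 288.00
- D (191/37 per unit): 5 of 37 → value 5×191/37 = 25.8108, running total 313.81
Total 313.81.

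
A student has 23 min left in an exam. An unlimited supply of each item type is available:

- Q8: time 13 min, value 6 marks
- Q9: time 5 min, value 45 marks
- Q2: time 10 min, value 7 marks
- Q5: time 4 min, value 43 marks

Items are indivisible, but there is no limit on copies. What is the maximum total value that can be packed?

Best value-per-unit is Q5 at 43/4; filling with it alone gives 5×43 = 215.
Optimal mix: 3×Q9 + 2×Q5 → time 23, value 221.

221 marks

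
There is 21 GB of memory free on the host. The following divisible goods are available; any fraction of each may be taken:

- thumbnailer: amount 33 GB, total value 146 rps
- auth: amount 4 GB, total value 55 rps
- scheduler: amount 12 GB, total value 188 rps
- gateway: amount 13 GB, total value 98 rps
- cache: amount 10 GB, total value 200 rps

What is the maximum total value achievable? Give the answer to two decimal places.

372.33

Take in order of value per unit:
- cache (200/10 per unit): all 10 → value 200, running total 200.00
- scheduler (188/12 per unit): 11 of 12 → value 11×188/12 = 172.3333, running total 372.33
Total 372.33.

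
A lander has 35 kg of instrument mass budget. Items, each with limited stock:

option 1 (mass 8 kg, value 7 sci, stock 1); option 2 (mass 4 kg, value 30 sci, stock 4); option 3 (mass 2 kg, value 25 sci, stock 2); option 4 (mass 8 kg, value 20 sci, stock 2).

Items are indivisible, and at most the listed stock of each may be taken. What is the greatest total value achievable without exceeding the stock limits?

190 sci

Best selections within mass 35 and stock limits:
- 4×option 2 + 2×option 3 + 1×option 4: mass 28, value 190
- 4×option 2 + 1×option 3 + 2×option 4: mass 34, value 185
- 3×option 2 + 2×option 3 + 2×option 4: mass 32, value 180
Best: 190 sci.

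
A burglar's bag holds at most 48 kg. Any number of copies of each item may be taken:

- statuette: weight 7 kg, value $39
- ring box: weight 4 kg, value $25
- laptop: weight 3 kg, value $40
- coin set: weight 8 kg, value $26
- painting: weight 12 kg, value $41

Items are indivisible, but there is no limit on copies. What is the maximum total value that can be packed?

Best value-per-unit is laptop at 40/3, and filling with it alone uses weight 16×3=48. No mix of the others beats 16×40 = 640.

$640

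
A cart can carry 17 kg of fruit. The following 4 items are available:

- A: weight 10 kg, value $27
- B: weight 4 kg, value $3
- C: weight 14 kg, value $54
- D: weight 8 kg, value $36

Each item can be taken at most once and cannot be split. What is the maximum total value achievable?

Check high-value combinations within 17 kg:
- C: weight 14, value 54
- B+D: weight 4+8=12, value 3+36=39
- D: weight 8, value 36
Best: $54.

$54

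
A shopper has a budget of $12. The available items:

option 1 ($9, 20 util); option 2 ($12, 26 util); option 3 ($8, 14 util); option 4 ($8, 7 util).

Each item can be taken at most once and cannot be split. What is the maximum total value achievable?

This is a 0/1 knapsack; check combinations near the capacity.
- option 2: cost 12, value 26
- option 1: cost 9, value 20
- option 3: cost 8, value 14
- option 4: cost 8, value 7
Best: 26 util.

26 util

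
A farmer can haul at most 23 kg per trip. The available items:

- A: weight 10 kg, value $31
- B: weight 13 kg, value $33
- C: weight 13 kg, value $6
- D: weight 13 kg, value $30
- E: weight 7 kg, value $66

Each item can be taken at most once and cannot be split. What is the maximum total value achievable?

Check high-value combinations within 23 kg:
- B+E: weight 13+7=20, value 33+66=99
- A+E: weight 10+7=17, value 31+66=97
- D+E: weight 13+7=20, value 30+66=96
Best: $99.

$99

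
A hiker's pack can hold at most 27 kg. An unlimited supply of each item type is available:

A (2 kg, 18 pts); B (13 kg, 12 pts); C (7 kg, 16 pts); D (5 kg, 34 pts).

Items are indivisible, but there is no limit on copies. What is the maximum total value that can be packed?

234 pts

Best value-per-unit is A at 18/2, and filling with it alone uses weight 13×2=26. No mix of the others beats 13×18 = 234.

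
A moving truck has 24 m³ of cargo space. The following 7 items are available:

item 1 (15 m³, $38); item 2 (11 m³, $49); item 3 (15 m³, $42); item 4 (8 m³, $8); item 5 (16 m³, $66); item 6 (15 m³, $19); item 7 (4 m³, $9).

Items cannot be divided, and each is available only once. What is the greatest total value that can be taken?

Check high-value combinations within 24 m³:
- item 5+item 7: volume 16+4=20, value 66+9=75
- item 4+item 5: volume 8+16=24, value 8+66=74
- item 5: volume 16, value 66
Best: $75.

$75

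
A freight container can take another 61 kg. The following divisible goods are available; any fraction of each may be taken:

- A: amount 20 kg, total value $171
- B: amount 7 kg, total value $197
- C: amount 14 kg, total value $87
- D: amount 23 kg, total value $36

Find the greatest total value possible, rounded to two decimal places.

Take in order of value per unit:
- B (197/7 per unit): all 7 → value 197, running total 197.00
- A (171/20 per unit): all 20 → value 171, running total 368.00
- C (87/14 per unit): all 14 → value 87, running total 455.00
- D (36/23 per unit): 20 of 23 → value 20×36/23 = 31.3043, running total 486.30
Total 486.30.

486.30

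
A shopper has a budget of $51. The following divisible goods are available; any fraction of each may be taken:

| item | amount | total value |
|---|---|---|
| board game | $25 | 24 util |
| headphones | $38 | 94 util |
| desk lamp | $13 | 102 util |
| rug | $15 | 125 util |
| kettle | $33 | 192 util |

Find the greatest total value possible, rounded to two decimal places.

Take in order of value per unit:
- rug (125/15 per unit): all 15 → value 125, running total 125.00
- desk lamp (102/13 per unit): all 13 → value 102, running total 227.00
- kettle (192/33 per unit): 23 of 33 → value 23×192/33 = 133.8182, running total 360.82
Total 360.82.

360.82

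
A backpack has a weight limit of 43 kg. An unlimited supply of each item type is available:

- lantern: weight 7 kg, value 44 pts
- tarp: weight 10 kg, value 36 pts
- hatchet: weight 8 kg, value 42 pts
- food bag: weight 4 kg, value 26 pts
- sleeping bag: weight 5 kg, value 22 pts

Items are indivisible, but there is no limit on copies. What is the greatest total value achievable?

278 pts

Best value-per-unit is food bag at 26/4; filling with it alone gives 10×26 = 260.
Optimal mix: 1×lantern + 9×food bag → weight 43, value 278.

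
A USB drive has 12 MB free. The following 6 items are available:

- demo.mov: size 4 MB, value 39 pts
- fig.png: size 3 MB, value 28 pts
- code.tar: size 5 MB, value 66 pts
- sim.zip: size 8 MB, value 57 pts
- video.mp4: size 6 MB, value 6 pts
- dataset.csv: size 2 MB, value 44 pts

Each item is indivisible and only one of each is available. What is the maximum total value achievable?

Check high-value combinations within 12 MB:
- demo.mov+code.tar+dataset.csv: size 4+5+2=11, value 39+66+44=149
- fig.png+code.tar+dataset.csv: size 3+5+2=10, value 28+66+44=138
- demo.mov+fig.png+code.tar: size 4+3+5=12, value 39+28+66=133
Best: 149 pts.

149 pts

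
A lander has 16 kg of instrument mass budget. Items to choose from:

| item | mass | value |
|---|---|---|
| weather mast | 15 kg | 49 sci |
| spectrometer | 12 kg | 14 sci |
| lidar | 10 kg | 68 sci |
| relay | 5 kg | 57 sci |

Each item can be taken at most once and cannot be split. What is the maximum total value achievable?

Check high-value combinations within 16 kg:
- lidar+relay: mass 10+5=15, value 68+57=125
- lidar: mass 10, value 68
- relay: mass 5, value 57
- weather mast: mass 15, value 49
- spectrometer: mass 12, value 14
Best: 125 sci.

125 sci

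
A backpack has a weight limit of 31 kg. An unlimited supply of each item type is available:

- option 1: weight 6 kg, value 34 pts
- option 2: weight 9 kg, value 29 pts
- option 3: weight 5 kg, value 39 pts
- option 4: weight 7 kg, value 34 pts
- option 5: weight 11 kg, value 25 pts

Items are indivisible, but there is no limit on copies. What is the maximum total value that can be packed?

234 pts

Best value-per-unit is option 3 at 39/5, and filling with it alone uses weight 6×5=30. No mix of the others beats 6×39 = 234.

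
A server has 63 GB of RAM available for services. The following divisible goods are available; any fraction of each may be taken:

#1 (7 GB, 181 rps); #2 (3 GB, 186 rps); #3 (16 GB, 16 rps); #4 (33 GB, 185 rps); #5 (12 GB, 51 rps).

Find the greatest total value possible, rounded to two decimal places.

611.00

Take in order of value per unit:
- #2 (186/3 per unit): all 3 → value 186, running total 186.00
- #1 (181/7 per unit): all 7 → value 181, running total 367.00
- #4 (185/33 per unit): all 33 → value 185, running total 552.00
- #5 (51/12 per unit): all 12 → value 51, running total 603.00
- #3 (16/16 per unit): 8 of 16 → value 8×16/16 = 8.0000, running total 611.00
Total 611.00.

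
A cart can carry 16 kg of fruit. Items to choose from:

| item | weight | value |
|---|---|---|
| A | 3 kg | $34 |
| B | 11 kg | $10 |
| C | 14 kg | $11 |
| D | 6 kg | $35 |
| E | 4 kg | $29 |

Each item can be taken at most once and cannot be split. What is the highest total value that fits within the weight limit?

Check high-value combinations within 16 kg:
- A+D+E: weight 3+6+4=13, value 34+35+29=98
- A+D: weight 3+6=9, value 34+35=69
- D+E: weight 6+4=10, value 35+29=64
- A+E: weight 3+4=7, value 34+29=63
- A+B: weight 3+11=14, value 34+10=44
Best: $98.

$98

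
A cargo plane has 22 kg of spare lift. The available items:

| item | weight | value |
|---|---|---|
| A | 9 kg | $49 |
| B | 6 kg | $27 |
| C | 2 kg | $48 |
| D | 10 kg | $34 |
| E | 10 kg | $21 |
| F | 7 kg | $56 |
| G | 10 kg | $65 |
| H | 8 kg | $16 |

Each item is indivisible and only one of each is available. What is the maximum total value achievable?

$169

Check high-value combinations within 22 kg:
- C+F+G: weight 2+7+10=19, value 48+56+65=169
- A+C+G: weight 9+2+10=21, value 49+48+65=162
- A+C+F: weight 9+2+7=18, value 49+48+56=153
Best: $169.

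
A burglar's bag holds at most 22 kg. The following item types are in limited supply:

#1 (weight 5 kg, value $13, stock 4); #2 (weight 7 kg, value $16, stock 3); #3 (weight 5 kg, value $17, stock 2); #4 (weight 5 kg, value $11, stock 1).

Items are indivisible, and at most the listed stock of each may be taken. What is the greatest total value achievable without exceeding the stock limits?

$63

Top feasible selections:
- 1×#1 + 1×#2 + 2×#3: weight 22, value 63
- 1×#2 + 2×#3 + 1×#4: weight 22, value 61
Best: $63.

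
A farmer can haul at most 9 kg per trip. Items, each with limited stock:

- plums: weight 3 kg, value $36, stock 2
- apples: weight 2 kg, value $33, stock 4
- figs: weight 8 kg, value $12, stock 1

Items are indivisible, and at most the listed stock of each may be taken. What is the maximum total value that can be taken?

$135

Best selections within weight 9 and stock limits:
- 1×plums + 3×apples: weight 9, value 135
- 4×apples: weight 8, value 132
- 2×plums + 1×apples: weight 8, value 105
- 1×plums + 2×apples: weight 7, value 102
Best: $135.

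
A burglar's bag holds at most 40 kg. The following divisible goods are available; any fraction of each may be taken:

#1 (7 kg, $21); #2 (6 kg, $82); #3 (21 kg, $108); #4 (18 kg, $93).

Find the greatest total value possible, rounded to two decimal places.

257.29

Take in order of value per unit:
- #2 (82/6 per unit): all 6 → value 82, running total 82.00
- #4 (93/18 per unit): all 18 → value 93, running total 175.00
- #3 (108/21 per unit): 16 of 21 → value 16×108/21 = 82.2857, running total 257.29
Total 257.29.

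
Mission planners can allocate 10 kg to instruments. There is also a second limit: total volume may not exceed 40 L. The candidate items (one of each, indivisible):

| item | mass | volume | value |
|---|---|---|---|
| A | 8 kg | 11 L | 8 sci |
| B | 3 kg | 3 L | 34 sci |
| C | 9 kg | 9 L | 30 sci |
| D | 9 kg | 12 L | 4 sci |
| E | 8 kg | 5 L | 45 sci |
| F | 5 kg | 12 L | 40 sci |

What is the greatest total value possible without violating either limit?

74 sci

Feasible sets respecting both limits:
- B+F: mass 8, volume 15, value 74
- E: mass 8, volume 5, value 45
- F: mass 5, volume 12, value 40
Best: 74 sci.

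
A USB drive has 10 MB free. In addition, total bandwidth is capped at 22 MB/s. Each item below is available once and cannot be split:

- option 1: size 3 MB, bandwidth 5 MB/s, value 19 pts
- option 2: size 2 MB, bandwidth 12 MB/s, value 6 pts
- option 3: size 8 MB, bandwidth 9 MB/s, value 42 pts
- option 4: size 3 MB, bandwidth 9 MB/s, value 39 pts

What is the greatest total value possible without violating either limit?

58 pts

Feasible sets respecting both limits:
- option 1+option 4: size 6, bandwidth 14, value 58
- option 2+option 3: size 10, bandwidth 21, value 48
- option 2+option 4: size 5, bandwidth 21, value 45
Best: 58 pts.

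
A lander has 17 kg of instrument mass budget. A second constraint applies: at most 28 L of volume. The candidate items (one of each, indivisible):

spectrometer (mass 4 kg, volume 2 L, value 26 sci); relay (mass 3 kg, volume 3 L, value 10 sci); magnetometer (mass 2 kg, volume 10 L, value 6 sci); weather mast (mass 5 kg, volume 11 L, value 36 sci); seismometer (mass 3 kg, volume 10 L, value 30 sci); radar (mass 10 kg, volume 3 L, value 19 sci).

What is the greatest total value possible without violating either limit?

Feasible sets respecting both limits:
- spectrometer+relay+weather mast+seismometer: mass 15, volume 26, value 102
- spectrometer+weather mast+seismometer: mass 12, volume 23, value 92
- spectrometer+relay+magnetometer+weather mast: mass 14, volume 26, value 78
Best: 102 sci.

102 sci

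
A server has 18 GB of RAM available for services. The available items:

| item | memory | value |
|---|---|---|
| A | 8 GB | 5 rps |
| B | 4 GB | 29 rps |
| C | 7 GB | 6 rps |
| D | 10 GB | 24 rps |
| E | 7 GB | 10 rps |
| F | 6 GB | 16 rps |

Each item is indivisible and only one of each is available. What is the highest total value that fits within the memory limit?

55 rps

Check high-value combinations within 18 GB:
- B+E+F: memory 4+7+6=17, value 29+10+16=55
- B+D: memory 4+10=14, value 29+24=53
- B+C+F: memory 4+7+6=17, value 29+6+16=51
Best: 55 rps.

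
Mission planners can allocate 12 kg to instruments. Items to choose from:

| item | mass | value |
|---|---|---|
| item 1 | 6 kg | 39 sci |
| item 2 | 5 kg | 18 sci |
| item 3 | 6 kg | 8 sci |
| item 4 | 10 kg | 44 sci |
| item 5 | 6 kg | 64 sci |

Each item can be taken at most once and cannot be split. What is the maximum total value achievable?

Check high-value combinations within 12 kg:
- item 1+item 5: mass 6+6=12, value 39+64=103
- item 2+item 5: mass 5+6=11, value 18+64=82
- item 3+item 5: mass 6+6=12, value 8+64=72
- item 5: mass 6, value 64
Best: 103 sci.

103 sci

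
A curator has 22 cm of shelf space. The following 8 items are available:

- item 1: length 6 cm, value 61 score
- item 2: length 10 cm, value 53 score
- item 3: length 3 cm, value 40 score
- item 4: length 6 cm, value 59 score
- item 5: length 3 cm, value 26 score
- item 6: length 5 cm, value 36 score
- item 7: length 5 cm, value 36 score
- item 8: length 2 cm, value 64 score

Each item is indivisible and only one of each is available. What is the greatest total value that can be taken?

Check high-value combinations within 22 cm:
- item 1+item 3+item 4+item 6+item 8: length 6+3+6+5+2=22, value 61+40+59+36+64=260
- item 1+item 3+item 4+item 7+item 8: length 6+3+6+5+2=22, value 61+40+59+36+64=260
- item 1+item 3+item 4+item 5+item 8: length 6+3+6+3+2=20, value 61+40+59+26+64=250
Best: 260 score.

260 score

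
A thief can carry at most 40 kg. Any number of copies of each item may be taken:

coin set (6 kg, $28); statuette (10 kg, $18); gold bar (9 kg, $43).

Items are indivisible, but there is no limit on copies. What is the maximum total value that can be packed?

Best value-per-unit is gold bar at 43/9; filling with it alone gives 4×43 = 172.
Optimal mix: 2×coin set + 3×gold bar → weight 39, value 185.

$185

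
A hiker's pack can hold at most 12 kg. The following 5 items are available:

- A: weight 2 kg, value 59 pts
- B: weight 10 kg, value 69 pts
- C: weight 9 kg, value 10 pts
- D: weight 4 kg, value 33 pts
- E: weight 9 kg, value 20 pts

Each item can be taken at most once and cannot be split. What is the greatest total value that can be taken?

Check high-value combinations within 12 kg:
- A+B: weight 2+10=12, value 59+69=128
- A+D: weight 2+4=6, value 59+33=92
- A+E: weight 2+9=11, value 59+20=79
- B: weight 10, value 69
Best: 128 pts.

128 pts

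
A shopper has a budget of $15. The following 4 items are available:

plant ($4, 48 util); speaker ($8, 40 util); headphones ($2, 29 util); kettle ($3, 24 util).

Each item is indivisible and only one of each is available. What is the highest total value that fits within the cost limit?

117 util

Check high-value combinations within $15:
- plant+speaker+headphones: cost 4+8+2=14, value 48+40+29=117
- plant+speaker+kettle: cost 4+8+3=15, value 48+40+24=112
- plant+headphones+kettle: cost 4+2+3=9, value 48+29+24=101
Best: 117 util.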